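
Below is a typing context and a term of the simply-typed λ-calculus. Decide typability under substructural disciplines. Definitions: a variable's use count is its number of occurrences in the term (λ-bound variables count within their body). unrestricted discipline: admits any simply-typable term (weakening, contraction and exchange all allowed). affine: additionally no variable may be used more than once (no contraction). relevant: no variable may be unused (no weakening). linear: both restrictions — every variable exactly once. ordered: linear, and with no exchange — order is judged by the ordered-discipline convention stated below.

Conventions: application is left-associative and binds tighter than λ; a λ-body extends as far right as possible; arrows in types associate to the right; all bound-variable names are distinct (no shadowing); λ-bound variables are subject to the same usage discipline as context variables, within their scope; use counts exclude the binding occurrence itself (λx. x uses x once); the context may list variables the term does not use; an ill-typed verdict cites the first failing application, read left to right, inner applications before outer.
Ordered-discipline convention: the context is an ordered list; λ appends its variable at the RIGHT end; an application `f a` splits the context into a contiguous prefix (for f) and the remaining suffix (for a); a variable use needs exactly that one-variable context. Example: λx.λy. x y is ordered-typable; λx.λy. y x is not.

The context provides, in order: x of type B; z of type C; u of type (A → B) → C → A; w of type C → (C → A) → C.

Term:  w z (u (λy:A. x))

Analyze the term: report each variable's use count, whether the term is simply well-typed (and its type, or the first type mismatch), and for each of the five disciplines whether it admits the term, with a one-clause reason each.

use counts: x: 1; z: 1; u: 1; w: 1; y (λ-bound): 0
uses in reading order: w, z, u, x
typing: the term checks, with type C
ordered: ✗ — y left unused
linear: ✗ — y left unused
affine: ✓ — at most one use each (x, z, u, w, y)
relevant: ✗ — y left unused
unrestricted: ✓ — well-typed at C; no restrictions here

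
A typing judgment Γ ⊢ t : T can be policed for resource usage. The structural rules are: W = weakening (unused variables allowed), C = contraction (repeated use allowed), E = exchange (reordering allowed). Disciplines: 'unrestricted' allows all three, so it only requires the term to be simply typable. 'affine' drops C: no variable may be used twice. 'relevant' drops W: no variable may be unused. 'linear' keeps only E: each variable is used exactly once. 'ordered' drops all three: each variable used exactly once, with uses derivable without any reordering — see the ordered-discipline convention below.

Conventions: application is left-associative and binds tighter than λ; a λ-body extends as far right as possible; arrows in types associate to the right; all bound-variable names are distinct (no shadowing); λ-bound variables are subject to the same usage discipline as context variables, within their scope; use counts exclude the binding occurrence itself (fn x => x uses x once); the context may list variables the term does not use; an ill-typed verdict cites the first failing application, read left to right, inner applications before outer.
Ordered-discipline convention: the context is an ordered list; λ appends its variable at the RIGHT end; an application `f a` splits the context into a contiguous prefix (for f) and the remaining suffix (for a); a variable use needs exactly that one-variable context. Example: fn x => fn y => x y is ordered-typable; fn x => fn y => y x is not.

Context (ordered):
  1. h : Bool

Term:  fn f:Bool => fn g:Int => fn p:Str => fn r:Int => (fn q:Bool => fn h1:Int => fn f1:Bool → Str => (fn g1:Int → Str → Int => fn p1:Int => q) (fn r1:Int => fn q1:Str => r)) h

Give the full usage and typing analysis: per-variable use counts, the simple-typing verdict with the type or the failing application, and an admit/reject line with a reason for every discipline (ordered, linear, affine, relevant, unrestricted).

counts: h=1, f [bound]=0, g [bound]=0, p [bound]=0, r [bound]=1, q [bound]=1, h1 [bound]=0, f1 [bound]=0, g1 [bound]=0, p1 [bound]=0, r1 [bound]=0, q1 [bound]=0
left-to-right use order: q, r, h
typing: ✓ — Bool → Int → Str → Int → Int → (Bool → Str) → Int → Bool
ordered: ✗, f, g, p, h1, f1, g1, p1, r1, q1 left unused
linear: ✗, f, g, p, h1, f1, g1, p1, r1, q1 left unused
affine: ✓, at most one use each (h, f, g, p, r, q, h1, f1, g1, p1, r1, q1)
relevant: ✗, f, g, p, h1, f1, g1, p1, r1, q1 left unused
unrestricted: ✓, type-checks (Bool → Int → Str → Int → Int → (Bool → Str) → Int → Bool) and nothing is barred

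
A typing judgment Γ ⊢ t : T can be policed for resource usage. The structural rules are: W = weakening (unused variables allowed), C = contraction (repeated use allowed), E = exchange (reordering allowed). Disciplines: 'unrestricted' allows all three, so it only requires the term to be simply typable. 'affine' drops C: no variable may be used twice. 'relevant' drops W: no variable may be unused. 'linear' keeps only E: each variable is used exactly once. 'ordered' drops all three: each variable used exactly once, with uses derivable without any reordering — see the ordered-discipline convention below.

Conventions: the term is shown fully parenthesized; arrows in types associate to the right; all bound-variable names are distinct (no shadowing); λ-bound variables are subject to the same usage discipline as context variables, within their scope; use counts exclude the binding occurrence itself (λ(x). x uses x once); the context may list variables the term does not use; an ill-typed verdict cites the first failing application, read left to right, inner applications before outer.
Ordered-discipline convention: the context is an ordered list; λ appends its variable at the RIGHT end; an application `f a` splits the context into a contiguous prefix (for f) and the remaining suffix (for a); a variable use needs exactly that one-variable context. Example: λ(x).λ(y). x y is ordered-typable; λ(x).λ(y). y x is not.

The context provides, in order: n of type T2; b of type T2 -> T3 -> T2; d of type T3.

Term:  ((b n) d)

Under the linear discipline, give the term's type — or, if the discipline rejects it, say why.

term : T2
counts: n ×1; b ×1; d ×1
uses in reading order: b, n, d
typing: the term checks, with type T2
all disciplines: ordered ✗ · linear ✓ · affine ✓ · relevant ✓ · unrestricted ✓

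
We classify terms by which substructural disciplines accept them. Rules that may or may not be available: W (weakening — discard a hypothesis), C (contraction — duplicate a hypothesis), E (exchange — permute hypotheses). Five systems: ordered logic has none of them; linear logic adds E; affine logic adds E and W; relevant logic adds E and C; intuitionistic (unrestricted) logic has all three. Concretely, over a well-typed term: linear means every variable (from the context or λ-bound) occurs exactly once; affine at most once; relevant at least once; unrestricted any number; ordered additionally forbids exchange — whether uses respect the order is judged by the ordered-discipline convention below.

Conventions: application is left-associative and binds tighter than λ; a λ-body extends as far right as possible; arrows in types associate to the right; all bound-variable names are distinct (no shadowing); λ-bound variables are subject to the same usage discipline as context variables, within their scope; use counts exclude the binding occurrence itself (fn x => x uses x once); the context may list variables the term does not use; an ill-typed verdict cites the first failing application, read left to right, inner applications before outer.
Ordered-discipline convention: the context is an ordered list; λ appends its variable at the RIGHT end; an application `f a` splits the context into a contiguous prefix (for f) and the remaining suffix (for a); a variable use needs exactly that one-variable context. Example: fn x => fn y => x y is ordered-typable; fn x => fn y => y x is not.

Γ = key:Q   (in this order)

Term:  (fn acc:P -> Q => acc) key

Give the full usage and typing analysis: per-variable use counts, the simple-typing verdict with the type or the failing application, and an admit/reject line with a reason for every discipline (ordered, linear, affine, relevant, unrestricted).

use counts: key: 1, acc [bound]: 1
uses in reading order: acc, key
typing: ill-typed: argument of type Q where P -> Q is required
ordered: ✗, not simply typable
linear: ✗, fails simple typing
affine: ✗, a type mismatch blocks all five
relevant: ✗, the type mismatch rejects it
unrestricted: ✗, not simply typable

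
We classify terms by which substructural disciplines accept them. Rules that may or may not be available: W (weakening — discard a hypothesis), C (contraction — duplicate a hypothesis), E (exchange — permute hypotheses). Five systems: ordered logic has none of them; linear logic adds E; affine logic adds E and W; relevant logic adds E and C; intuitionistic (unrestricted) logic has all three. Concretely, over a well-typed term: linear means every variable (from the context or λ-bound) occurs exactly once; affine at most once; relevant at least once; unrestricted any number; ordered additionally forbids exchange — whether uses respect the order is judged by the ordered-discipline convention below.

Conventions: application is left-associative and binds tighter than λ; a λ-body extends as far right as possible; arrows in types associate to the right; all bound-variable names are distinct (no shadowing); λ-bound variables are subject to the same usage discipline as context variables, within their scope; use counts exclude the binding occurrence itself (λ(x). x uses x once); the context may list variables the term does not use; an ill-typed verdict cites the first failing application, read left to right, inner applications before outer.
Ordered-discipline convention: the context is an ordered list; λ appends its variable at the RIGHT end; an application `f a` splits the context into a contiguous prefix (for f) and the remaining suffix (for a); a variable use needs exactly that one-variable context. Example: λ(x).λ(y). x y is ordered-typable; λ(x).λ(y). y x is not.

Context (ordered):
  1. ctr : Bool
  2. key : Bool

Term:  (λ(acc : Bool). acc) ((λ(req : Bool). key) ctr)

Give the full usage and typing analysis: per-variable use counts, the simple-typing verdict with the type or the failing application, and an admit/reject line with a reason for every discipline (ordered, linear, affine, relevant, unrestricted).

counts: ctr: 1×; key: 1×; acc (λ-bound): 1×; req (λ-bound): 0×
order of uses: acc, key, ctr
typing: well-typed at Bool
ordered ✗ (req never used (weakening))
linear ✗ (req never used (weakening))
affine ✓ (at most one use each (ctr, key, acc, req))
relevant ✗ (req never used (weakening))
unrestricted ✓ (well-typed at Bool; no restrictions here)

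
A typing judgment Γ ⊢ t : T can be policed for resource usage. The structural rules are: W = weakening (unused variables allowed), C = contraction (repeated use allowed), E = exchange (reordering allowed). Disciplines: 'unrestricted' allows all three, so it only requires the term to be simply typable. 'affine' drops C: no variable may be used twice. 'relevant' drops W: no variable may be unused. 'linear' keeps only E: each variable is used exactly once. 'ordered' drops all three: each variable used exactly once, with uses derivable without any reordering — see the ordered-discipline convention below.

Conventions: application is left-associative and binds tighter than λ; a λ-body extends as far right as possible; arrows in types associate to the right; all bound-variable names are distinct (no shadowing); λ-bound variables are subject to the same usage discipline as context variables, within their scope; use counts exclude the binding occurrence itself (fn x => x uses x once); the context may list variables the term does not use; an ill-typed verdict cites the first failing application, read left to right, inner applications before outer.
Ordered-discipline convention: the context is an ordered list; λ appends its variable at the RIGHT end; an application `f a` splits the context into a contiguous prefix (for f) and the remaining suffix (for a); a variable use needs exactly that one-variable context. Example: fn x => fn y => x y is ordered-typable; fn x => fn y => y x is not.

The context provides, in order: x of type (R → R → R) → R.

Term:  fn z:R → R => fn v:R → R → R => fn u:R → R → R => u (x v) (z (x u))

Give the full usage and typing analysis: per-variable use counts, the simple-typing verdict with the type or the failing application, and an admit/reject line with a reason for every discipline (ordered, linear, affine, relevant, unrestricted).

use counts: x: 2×, z (bound): 1×, v (bound): 1×, u (bound): 2×
left-to-right use order: u, x, v, z, x, u
typing: ✓ — (R → R) → (R → R → R) → (R → R → R) → R
ordered: ✗ — needs contraction — x ×2, u ×2
linear: ✗ — needs contraction — x ×2, u ×2
affine: ✗ — needs contraction — x ×2, u ×2
relevant: ✓ — every one of x, z, v, u appears
unrestricted: ✓ — well-typed at (R → R) → (R → R → R) → (R → R → R) → R; no restrictions here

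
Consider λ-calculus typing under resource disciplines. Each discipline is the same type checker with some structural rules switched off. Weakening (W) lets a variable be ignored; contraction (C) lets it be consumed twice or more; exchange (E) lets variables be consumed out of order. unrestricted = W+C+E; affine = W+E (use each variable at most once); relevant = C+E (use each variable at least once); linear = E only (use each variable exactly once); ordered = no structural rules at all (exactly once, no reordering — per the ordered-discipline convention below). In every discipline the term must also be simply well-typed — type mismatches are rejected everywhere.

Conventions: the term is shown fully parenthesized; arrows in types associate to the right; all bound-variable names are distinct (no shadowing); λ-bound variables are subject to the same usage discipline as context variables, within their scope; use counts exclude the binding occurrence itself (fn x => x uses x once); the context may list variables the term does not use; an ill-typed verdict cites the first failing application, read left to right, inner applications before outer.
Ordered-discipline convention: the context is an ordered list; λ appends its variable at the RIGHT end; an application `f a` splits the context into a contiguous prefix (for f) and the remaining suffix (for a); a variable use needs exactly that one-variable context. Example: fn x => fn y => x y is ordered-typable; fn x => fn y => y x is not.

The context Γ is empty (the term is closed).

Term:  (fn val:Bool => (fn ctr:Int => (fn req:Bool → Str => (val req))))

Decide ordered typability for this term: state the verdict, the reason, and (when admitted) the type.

no — fails simple typing
usage: val (bound): 1; ctr (bound): 0; req (bound): 1
left-to-right use order: val, req
typing: ill-typed: non-arrow in function slot: Bool
across the five disciplines: ordered ✗ | linear ✗ | affine ✗ | relevant ✗ | unrestricted ✗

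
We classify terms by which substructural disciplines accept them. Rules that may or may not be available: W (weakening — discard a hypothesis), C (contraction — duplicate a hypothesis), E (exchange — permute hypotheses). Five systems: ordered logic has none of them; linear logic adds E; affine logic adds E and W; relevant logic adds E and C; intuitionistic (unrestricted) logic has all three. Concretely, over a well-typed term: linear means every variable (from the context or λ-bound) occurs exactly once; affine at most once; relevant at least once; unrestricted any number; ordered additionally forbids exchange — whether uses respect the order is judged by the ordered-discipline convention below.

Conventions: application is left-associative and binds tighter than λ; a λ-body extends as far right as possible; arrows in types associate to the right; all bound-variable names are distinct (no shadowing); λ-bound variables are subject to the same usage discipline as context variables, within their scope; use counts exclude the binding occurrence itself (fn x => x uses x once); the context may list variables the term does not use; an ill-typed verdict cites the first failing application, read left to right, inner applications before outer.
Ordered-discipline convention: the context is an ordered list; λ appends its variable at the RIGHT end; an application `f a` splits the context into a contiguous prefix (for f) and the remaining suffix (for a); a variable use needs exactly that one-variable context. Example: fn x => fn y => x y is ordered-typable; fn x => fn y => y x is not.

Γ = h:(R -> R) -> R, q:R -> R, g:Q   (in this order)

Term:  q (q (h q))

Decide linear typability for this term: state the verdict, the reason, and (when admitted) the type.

no — uses contraction: q ×3; needs weakening: g unused
variable uses: h: 1×, q: 3×, g: 0×
order of uses: q, q, h, q
typing: well-typed at R
per-discipline verdicts: ordered ✗; linear ✗; affine ✗; relevant ✗; unrestricted ✓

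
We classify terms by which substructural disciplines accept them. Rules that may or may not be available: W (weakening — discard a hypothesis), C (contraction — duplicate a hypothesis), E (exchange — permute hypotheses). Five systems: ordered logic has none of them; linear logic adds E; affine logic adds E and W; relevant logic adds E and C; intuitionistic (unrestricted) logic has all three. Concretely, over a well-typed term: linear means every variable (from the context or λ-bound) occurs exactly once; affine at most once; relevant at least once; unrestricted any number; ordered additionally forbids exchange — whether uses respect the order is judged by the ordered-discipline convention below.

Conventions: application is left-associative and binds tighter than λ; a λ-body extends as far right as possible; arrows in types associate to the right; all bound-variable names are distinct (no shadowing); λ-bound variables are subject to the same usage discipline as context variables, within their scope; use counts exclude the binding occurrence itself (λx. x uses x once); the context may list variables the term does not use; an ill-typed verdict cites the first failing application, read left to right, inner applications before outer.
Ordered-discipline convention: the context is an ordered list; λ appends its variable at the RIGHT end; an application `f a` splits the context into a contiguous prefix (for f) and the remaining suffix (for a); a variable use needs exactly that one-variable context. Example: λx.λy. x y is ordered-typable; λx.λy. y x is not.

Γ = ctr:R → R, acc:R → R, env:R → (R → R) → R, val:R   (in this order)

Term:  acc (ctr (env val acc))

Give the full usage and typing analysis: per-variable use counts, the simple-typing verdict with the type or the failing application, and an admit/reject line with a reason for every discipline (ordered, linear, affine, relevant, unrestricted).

usage: ctr=1; acc=2; env=1; val=1
uses in reading order: acc, ctr, env, val, acc
typing: well-typed — term : R
ordered: ✗, repeated use of acc ×2
linear: ✗, repeated use of acc ×2
affine: ✗, repeated use of acc ×2
relevant: ✓, ctr, acc, env, val: all used, weakening unneeded
unrestricted: ✓, simply typable at R; W, C, E all held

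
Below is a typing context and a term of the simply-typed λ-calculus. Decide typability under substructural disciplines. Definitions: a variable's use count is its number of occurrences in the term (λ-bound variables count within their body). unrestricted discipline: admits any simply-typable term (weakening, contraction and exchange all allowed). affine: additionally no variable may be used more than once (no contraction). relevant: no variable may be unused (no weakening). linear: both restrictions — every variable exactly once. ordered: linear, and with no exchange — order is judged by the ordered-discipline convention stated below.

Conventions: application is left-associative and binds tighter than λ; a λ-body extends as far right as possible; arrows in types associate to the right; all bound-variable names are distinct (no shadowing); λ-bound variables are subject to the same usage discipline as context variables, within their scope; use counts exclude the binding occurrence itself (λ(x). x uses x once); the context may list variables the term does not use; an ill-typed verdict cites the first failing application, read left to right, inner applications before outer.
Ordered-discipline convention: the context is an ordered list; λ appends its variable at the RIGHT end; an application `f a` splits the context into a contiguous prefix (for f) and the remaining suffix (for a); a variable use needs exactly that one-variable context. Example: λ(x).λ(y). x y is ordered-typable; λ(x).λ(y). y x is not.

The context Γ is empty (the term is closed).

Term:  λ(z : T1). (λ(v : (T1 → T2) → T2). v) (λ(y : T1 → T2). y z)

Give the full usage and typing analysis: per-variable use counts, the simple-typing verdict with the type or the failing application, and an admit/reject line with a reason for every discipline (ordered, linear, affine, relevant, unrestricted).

variable uses: z [bound]: 1; v [bound]: 1; y [bound]: 1
uses in reading order: v, y, z
typing: well-typed — term : T1 → (T1 → T2) → T2
ordered ✗ (no ordered split (uses run v, y, z))
linear ✓ (exactly-once usage across z, v, y)
affine ✓ (z, v, y: no repeats, contraction unneeded)
relevant ✓ (none of z, v, y goes unused)
unrestricted ✓ (well-typed at T1 → (T1 → T2) → T2; no restrictions here)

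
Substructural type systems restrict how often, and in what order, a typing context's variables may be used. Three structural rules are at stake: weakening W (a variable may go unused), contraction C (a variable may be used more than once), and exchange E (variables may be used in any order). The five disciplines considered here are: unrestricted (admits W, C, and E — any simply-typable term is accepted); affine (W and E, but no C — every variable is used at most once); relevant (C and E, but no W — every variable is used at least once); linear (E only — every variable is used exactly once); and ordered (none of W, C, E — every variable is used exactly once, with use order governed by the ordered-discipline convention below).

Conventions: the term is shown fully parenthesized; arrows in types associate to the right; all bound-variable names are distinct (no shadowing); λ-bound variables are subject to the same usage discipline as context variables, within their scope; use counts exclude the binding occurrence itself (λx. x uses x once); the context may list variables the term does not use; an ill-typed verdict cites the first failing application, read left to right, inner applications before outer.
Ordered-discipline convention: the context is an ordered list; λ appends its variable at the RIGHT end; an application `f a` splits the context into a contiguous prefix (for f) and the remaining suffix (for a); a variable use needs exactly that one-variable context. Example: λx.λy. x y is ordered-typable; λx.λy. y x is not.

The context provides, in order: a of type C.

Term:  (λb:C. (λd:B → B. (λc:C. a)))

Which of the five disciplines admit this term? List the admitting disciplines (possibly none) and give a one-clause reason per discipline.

admitted in: affine, unrestricted
usage: a=1; b (λ-bound)=0; d (λ-bound)=0; c (λ-bound)=0
use order (left to right): a
typing: well-typed at C → (B → B) → C → C
ordered: ✗, unused: b, d, c — weakening required
linear: ✗, unused: b, d, c — weakening required
affine: ✓, at most one use each (a, b, d, c)
relevant: ✗, unused: b, d, c — weakening required
unrestricted: ✓, typability at C → (B → B) → C → C is all that's needed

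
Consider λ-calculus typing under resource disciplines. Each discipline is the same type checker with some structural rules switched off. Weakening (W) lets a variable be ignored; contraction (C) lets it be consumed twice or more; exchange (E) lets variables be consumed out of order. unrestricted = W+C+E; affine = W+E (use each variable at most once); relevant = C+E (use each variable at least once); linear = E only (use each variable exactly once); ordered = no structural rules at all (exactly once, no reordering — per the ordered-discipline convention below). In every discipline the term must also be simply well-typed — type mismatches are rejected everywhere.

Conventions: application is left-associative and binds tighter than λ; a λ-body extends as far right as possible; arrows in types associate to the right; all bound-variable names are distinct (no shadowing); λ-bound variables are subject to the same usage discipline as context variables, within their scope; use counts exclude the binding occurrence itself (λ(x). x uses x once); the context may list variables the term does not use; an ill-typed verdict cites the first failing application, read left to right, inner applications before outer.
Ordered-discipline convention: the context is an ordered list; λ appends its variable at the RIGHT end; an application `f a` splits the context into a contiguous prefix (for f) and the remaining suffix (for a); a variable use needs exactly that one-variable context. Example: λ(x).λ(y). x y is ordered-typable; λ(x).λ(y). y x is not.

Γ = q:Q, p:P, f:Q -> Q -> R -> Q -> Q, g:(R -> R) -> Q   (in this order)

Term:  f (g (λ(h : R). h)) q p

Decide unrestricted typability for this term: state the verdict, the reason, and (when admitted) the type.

no — a type mismatch blocks all five
usage: q ×1; p ×1; f ×1; g ×1; h [bound] ×1
use order (left to right): f, g, h, q, p
typing: ill-typed: an application expects R but receives P
per-discipline verdicts: ordered ✗, linear ✗, affine ✗, relevant ✗, unrestricted ✗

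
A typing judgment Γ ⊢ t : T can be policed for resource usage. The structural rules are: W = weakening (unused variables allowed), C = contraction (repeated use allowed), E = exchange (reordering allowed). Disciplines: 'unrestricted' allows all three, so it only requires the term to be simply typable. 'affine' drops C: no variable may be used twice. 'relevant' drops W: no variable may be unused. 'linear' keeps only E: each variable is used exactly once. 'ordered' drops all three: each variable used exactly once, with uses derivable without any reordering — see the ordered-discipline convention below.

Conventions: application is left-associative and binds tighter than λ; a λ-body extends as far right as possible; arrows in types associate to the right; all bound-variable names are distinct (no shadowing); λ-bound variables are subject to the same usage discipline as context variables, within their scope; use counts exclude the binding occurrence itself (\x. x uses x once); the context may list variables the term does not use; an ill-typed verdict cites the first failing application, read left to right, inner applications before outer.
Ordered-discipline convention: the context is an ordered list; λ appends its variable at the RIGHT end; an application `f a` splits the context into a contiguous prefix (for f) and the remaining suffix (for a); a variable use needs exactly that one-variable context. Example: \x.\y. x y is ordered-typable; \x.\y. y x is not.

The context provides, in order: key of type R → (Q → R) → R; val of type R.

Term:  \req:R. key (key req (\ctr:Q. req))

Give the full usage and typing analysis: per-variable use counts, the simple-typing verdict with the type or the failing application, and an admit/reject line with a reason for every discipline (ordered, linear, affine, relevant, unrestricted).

usage: key=2; val=0; req (λ-bound)=2; ctr (λ-bound)=0
uses in reading order: key, key, req, req
typing: ✓ — R → (Q → R) → R
ordered: ✗ — uses contraction: key ×2, req ×2; needs weakening: val, ctr unused
linear: ✗ — uses contraction: key ×2, req ×2; needs weakening: val, ctr unused
affine: ✗ — uses contraction: key ×2, req ×2
relevant: ✗ — needs weakening: val, ctr unused
unrestricted: ✓ — type-checks (R → (Q → R) → R) and nothing is barred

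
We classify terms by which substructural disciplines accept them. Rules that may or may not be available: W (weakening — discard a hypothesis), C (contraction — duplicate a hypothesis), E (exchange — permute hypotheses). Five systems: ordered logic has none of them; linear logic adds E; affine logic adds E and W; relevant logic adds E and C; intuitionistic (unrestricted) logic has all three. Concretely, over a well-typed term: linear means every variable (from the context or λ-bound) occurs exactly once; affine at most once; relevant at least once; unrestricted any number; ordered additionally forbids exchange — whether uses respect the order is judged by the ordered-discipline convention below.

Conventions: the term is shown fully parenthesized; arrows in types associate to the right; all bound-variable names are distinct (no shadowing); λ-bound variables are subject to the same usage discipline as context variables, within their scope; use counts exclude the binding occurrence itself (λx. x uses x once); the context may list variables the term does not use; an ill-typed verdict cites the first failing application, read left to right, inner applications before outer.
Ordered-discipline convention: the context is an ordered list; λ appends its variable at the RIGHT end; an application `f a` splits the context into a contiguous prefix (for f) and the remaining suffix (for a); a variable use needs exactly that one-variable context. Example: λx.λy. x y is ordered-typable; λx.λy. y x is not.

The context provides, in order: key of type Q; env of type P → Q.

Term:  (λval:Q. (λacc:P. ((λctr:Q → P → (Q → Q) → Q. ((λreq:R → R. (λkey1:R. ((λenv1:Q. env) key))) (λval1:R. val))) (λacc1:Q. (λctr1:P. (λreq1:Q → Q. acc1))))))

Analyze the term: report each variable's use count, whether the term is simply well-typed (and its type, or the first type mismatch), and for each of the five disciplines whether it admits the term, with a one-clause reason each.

variable uses: key ×1; env ×1; val [bound] ×1; acc [bound] ×0; ctr [bound] ×0; req [bound] ×0; key1 [bound] ×0; env1 [bound] ×0; val1 [bound] ×0; acc1 [bound] ×1; ctr1 [bound] ×0; req1 [bound] ×0
uses in reading order: env, key, val, acc1
typing: ill-typed: an application expects R → R but receives R → Q
ordered: ✗, a type mismatch blocks all five
linear: ✗, the type mismatch rejects it
affine: ✗, not simply typable
relevant: ✗, fails simple typing
unrestricted: ✗, a type mismatch blocks all five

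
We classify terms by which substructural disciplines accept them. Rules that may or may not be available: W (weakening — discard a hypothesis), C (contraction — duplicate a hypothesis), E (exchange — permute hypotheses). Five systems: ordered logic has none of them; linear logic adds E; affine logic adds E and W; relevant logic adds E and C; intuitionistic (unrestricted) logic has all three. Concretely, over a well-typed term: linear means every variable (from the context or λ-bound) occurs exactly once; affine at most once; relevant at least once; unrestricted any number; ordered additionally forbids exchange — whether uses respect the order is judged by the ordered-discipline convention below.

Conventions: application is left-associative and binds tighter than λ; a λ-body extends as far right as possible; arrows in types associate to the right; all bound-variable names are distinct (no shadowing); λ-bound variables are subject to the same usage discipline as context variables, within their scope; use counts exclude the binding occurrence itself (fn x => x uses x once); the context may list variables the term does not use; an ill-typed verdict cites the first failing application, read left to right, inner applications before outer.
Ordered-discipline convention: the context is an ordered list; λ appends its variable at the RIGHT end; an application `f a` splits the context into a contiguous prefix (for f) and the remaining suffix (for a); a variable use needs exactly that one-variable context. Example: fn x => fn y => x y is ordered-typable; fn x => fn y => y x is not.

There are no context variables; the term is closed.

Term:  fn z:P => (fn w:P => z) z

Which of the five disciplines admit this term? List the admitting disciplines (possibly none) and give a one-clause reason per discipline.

admitted by: unrestricted
usage: z (λ-bound) ×2; w (λ-bound) ×0
left-to-right use order: z, z
typing: the term checks, with type P → P
ordered ✗ (needs contraction — z ×2; w left unused)
linear ✗ (needs contraction — z ×2; w left unused)
affine ✗ (needs contraction — z ×2)
relevant ✗ (w left unused)
unrestricted ✓ (typability at P → P is all that's needed)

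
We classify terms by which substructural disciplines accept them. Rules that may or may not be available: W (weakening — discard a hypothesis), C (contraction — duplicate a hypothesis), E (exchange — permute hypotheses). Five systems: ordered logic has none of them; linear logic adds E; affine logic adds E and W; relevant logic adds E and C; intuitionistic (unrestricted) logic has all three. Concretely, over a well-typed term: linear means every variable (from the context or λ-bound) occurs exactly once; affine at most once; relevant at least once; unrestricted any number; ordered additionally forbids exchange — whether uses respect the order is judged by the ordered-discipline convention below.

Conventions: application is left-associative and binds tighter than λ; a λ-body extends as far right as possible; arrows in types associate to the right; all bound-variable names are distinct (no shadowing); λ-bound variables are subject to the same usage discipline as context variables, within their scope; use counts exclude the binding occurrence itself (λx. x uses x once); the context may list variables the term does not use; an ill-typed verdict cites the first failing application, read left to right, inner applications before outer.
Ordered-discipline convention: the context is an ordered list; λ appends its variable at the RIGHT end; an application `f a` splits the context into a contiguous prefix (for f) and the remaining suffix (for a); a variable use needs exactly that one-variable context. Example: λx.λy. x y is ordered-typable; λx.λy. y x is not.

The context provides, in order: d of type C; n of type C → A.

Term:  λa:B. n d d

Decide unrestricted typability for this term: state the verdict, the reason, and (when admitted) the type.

no — the type mismatch rejects it
usage: d=2, n=1, a (λ-bound)=0
left-to-right use order: n, d, d
typing: ill-typed: non-arrow in function slot: A
per-discipline verdicts: ordered ✗ | linear ✗ | affine ✗ | relevant ✗ | unrestricted ✗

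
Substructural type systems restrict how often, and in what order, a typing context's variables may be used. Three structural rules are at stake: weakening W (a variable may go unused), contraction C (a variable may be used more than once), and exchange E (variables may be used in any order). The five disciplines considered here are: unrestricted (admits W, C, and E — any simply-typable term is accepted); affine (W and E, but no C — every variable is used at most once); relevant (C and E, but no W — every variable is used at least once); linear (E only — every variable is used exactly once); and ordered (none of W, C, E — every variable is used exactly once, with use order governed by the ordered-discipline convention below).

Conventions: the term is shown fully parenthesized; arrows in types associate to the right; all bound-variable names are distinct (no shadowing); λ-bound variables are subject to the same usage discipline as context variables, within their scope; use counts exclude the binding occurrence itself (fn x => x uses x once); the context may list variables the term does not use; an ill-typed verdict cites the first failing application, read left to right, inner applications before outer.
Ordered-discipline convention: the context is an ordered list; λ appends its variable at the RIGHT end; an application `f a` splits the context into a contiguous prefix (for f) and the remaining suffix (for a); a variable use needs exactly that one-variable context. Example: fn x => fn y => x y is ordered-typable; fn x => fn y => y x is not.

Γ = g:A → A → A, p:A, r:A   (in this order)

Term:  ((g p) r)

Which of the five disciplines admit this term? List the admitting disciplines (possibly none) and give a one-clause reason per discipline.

admitted in: ordered, linear, affine, relevant, unrestricted
usage: g=1, p=1, r=1
left-to-right use order: g, p, r
typing: the term checks, with type A
ordered ✓ (g, p, r once each; derivable with no W/C/E)
linear ✓ (exactly-once usage across g, p, r)
affine ✓ (g, p, r: no repeats, contraction unneeded)
relevant ✓ (every one of g, p, r appears)
unrestricted ✓ (well-typed at A; no restrictions here)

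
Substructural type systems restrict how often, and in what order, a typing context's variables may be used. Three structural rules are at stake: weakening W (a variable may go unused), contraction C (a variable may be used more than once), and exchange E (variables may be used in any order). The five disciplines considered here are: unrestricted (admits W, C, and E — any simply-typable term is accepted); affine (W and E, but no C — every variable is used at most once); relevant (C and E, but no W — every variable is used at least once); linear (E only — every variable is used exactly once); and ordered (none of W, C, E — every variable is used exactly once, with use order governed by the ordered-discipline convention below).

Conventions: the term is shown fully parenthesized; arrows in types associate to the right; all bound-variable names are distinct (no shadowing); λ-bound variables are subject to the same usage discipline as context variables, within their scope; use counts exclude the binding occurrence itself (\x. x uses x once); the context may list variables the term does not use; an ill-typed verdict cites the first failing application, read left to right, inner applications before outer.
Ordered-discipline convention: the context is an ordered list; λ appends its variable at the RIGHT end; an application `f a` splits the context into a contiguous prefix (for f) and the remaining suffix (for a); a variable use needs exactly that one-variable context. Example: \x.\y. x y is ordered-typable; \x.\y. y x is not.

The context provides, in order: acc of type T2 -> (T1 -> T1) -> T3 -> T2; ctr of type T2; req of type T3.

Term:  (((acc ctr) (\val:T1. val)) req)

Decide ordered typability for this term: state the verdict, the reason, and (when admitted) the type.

yes — acc, ctr, req, val: once each, no exchange needed; term : T2
usage: acc ×1, ctr ×1, req ×1, val (λ-bound) ×1
order of uses: acc, ctr, val, req
typing: ✓ — T2
summary: ordered ✓; linear ✓; affine ✓; relevant ✓; unrestricted ✓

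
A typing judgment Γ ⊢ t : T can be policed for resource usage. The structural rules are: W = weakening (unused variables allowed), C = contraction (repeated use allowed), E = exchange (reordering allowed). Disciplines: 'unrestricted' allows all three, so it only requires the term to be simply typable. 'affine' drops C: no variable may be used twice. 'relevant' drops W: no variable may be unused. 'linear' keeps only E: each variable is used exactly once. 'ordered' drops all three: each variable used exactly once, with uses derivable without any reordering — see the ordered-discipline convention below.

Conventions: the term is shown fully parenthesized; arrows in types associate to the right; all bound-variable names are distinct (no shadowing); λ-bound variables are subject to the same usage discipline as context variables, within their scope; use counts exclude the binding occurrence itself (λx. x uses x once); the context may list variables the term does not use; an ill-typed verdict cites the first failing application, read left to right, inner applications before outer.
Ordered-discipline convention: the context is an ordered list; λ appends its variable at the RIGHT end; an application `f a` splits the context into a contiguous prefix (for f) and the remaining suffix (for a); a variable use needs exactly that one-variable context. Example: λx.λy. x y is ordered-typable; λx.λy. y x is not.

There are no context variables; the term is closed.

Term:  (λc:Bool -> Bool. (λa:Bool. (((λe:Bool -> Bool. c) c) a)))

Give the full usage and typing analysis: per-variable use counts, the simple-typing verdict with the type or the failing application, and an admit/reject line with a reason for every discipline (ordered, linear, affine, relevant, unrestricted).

usage: c [bound]: 2×; a [bound]: 1×; e [bound]: 0×
left-to-right use order: c, c, a
typing: well-typed — term : (Bool -> Bool) -> Bool -> Bool
ordered ✗ (repeated use of c ×2; e never used (weakening))
linear ✗ (repeated use of c ×2; e never used (weakening))
affine ✗ (repeated use of c ×2)
relevant ✗ (e never used (weakening))
unrestricted ✓ (simply typable at (Bool -> Bool) -> Bool -> Bool; W, C, E all held)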